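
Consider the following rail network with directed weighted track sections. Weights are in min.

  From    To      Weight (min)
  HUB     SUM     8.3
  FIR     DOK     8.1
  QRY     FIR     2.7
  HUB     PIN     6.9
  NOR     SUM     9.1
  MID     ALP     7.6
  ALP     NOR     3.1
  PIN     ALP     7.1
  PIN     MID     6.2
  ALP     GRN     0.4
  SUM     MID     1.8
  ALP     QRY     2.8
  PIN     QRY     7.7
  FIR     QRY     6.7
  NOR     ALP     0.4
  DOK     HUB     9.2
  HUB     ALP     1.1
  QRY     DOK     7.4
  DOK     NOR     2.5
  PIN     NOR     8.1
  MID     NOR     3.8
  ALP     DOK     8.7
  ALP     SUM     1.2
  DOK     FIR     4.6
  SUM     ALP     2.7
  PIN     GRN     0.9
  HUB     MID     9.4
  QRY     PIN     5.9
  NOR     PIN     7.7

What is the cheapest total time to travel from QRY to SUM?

11.5 min

Settle nodes by increasing distance from QRY:
QRY: 0
FIR: 2.7  (via QRY)
PIN: 5.9  (via QRY)
GRN: 6.8  (via PIN)
DOK: 7.4  (via QRY)
NOR: 9.9  (via DOK)
ALP: 10.3  (via NOR)
SUM: 11.5  (via ALP)
Shortest route: QRY–DOK–NOR–ALP–SUM = 11.5 min.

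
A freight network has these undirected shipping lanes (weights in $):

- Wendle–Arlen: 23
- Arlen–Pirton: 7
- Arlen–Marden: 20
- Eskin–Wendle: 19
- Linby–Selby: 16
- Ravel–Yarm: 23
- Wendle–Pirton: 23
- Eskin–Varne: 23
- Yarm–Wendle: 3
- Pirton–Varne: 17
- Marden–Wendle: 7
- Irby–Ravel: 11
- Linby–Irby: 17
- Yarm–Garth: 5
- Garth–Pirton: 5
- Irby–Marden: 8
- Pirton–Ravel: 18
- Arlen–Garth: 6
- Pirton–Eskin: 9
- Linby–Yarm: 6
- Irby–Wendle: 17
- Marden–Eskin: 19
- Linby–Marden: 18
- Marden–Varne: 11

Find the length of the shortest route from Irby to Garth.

$23

Candidate routes:
Irby–Ravel–Pirton–Garth: 11+18+5 = 34
Irby–Marden–Wendle–Yarm–Garth: 8+7+3+5 = 23
Irby–Linby–Yarm–Garth: 17+6+5 = 28
Irby–Wendle–Yarm–Garth: 17+3+5 = 25
Cheapest is Irby–Marden–Wendle–Yarm–Garth at $23.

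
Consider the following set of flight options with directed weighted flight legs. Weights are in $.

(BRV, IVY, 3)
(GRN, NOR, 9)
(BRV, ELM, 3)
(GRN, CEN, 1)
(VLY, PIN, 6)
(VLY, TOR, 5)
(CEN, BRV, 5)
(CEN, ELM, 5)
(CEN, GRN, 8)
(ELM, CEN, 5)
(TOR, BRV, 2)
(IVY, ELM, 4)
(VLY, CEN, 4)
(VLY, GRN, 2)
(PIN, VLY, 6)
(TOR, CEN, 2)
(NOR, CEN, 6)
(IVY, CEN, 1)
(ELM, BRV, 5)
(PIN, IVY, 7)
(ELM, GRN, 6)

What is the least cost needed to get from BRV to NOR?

$18

Settle nodes by increasing distance from BRV:
BRV: 0
IVY: 3  (via BRV)
ELM: 3  (via BRV)
CEN: 4  (via IVY)
GRN: 9  (via ELM)
NOR: 18  (via GRN)
Shortest route: BRV → ELM → GRN → NOR = $18.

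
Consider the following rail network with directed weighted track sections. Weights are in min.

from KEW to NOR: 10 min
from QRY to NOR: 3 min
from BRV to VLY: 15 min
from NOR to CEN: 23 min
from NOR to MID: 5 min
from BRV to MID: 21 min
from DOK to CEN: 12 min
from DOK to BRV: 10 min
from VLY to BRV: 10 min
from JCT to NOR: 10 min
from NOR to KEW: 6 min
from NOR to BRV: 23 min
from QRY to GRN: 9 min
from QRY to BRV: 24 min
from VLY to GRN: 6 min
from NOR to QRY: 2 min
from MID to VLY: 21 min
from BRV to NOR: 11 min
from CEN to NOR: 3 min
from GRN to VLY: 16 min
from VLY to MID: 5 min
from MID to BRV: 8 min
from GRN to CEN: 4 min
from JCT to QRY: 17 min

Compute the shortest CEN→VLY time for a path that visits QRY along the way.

30 min

Best CEN to QRY: CEN–NOR–QRY costing 5
Shortest QRY→VLY: QRY–GRN–VLY = 25
Total via QRY: 5 + 25 = 30 min.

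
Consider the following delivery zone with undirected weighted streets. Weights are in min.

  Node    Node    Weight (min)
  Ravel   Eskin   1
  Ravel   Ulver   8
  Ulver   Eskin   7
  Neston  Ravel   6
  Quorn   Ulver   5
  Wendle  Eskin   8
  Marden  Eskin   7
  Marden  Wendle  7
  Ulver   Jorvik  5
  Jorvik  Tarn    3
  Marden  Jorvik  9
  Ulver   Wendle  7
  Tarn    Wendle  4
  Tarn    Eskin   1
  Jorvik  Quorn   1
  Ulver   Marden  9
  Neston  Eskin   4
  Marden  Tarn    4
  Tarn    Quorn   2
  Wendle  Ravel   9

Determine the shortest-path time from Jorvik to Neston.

8 min

Running Dijkstra from Jorvik:
Jorvik: 0
Quorn: 1  (via Jorvik)
Tarn: 3  (via Jorvik)
Eskin: 4  (via Tarn)
Ulver: 5  (via Jorvik)
Ravel: 5  (via Eskin)
Wendle: 7  (via Tarn)
Marden: 7  (via Tarn)
Neston: 8  (via Eskin)
Shortest route: Jorvik–Tarn–Eskin–Neston = 8 min.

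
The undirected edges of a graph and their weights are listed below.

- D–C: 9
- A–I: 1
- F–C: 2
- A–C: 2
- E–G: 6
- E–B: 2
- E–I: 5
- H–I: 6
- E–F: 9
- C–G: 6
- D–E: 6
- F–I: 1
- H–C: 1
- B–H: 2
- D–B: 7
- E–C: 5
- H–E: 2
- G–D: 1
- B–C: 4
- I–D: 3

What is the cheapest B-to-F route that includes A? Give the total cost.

Shortest B→A: B → H → C → A = 5
Best A to F: A → I → F costing 2
Total via A: 5 + 2 = 7.

7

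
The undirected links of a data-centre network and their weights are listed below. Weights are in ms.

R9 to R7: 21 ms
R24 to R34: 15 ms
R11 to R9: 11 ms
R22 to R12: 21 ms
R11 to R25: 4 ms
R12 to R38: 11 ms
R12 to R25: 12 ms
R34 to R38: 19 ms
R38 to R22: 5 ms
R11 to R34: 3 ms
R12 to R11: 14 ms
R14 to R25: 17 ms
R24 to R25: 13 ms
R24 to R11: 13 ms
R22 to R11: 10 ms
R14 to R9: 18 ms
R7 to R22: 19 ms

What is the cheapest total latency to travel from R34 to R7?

Settle nodes by increasing distance from R34:
R34: 0
R11: 3  (via R34)
R25: 7  (via R11)
R22: 13  (via R11)
R9: 14  (via R11)
R24: 15  (via R34)
R12: 17  (via R11)
R38: 18  (via R22)
R14: 24  (via R25)
R7: 32  (via R22)
Shortest route: R34 → R11 → R22 → R7 = 32 ms.

32 ms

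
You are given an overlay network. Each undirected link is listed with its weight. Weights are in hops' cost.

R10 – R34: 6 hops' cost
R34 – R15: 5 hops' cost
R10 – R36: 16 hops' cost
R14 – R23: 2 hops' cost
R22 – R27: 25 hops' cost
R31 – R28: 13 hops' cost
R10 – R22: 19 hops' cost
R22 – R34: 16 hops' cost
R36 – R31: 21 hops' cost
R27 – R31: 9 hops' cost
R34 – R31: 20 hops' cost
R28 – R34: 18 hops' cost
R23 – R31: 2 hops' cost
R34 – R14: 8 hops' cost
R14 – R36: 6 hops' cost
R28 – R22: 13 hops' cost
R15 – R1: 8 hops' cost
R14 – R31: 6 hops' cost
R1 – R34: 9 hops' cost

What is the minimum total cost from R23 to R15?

15 hops' cost

Enumerating some paths:
R23 - R14 - R34 - R1 - R15: 2+8+9+8 = 27
R23 - R14 - R34 - R15: 2+8+5 = 15
R23 - R31 - R14 - R34 - R15: 2+6+8+5 = 21
R23 - R31 - R34 - R15: 2+20+5 = 27
Cheapest is R23 - R14 - R34 - R15 at 15 hops' cost.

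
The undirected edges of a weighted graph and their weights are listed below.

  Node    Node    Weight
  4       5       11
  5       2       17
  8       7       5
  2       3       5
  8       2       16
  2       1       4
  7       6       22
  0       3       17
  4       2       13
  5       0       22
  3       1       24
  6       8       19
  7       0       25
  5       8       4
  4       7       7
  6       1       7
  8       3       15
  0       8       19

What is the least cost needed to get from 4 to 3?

Settle nodes by increasing distance from 4:
4: 0
7: 7  (via 4)
5: 11  (via 4)
8: 12  (via 7)
2: 13  (via 4)
1: 17  (via 2)
3: 18  (via 2)
Shortest route: 4–2–3 = 18.

18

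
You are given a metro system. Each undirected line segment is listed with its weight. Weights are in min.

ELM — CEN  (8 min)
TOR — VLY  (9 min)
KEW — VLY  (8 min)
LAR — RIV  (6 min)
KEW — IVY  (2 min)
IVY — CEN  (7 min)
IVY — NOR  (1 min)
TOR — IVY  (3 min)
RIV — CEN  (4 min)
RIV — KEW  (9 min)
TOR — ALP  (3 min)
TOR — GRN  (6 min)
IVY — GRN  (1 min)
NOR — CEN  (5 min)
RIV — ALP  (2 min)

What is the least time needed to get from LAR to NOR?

Shortest distances from LAR:
LAR: 0
RIV: 6  (via LAR)
ALP: 8  (via RIV)
CEN: 10  (via RIV)
TOR: 11  (via ALP)
IVY: 14  (via TOR)
GRN: 15  (via IVY)
NOR: 15  (via CEN)
Shortest route: LAR → RIV → CEN → NOR = 15 min.

15 min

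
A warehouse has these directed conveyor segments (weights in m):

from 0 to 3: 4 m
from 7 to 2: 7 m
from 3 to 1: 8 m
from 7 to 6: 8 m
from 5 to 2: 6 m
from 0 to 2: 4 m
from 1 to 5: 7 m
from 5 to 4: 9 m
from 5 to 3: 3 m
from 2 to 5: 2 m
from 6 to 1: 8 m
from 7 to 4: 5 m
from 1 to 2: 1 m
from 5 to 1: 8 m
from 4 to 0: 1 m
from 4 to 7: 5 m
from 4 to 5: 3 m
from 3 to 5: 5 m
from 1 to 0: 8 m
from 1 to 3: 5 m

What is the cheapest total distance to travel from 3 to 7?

19 m

Compare a few routes:
3 → 1 → 0 → 2 → 5 → 4 → 7: 8+8+4+2+9+5 = 36
3 → 1 → 2 → 5 → 4 → 7: 8+1+2+9+5 = 25
3 → 5 → 4 → 7: 5+9+5 = 19
3 → 1 → 5 → 4 → 7: 8+7+9+5 = 29
Cheapest is 3 → 5 → 4 → 7 at 19 m.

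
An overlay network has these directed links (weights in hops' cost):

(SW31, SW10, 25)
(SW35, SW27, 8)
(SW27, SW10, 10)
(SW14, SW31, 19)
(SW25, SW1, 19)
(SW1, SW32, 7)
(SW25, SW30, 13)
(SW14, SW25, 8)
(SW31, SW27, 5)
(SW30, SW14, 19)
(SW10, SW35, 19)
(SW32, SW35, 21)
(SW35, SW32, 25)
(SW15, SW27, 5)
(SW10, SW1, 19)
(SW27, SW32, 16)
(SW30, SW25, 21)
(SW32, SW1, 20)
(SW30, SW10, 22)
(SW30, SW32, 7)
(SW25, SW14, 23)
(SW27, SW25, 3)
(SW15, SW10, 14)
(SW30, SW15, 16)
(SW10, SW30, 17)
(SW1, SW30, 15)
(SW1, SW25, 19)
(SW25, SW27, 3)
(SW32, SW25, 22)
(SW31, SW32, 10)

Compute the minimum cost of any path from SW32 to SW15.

51 hops' cost

Running Dijkstra from SW32:
SW32: 0
SW1: 20  (via SW32)
SW35: 21  (via SW32)
SW25: 22  (via SW32)
SW27: 25  (via SW25)
SW10: 35  (via SW27)
SW30: 35  (via SW1)
SW14: 45  (via SW25)
SW15: 51  (via SW30)
Shortest route: SW32–SW1–SW30–SW15 = 51 hops' cost.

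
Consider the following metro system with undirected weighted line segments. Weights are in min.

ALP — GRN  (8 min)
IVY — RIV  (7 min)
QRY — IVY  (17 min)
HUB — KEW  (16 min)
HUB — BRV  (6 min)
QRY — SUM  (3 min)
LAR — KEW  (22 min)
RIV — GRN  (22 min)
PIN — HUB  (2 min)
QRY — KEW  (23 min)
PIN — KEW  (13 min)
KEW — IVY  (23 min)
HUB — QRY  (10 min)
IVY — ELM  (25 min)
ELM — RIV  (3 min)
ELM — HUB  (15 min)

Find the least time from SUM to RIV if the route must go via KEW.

Shortest SUM→KEW: SUM–QRY–KEW = 26
Shortest KEW→RIV: KEW–IVY–RIV = 30
Total via KEW: 26 + 30 = 56 min.

56 min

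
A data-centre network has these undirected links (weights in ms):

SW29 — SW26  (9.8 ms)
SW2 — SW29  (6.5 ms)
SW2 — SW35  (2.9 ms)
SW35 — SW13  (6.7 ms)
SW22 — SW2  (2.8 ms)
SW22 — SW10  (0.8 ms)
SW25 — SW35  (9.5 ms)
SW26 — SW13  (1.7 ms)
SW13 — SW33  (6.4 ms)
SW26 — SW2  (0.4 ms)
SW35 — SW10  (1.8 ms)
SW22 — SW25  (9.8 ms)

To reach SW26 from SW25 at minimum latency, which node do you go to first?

Compare a few routes:
SW25–SW35–SW2–SW26: 9.5+2.9+0.4 = 12.8
SW25–SW35–SW10–SW22–SW2–SW26: 9.5+1.8+0.8+2.8+0.4 = 15.3
SW25–SW22–SW2–SW26: 9.8+2.8+0.4 = 13
The minimum is 12.8 ms via SW25–SW35–SW2–SW26.
So from SW25 the first move is to SW35.

SW35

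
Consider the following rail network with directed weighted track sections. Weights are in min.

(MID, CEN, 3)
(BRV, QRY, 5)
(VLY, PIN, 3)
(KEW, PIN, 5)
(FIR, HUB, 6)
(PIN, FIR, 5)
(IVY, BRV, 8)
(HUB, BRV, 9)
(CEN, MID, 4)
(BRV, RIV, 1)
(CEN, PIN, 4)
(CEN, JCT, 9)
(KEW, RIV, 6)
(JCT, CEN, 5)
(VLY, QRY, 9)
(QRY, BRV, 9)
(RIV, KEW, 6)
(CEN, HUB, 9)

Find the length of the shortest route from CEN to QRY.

Settle nodes by increasing distance from CEN:
CEN: 0
MID: 4  (via CEN)
PIN: 4  (via CEN)
JCT: 9  (via CEN)
FIR: 9  (via PIN)
HUB: 9  (via CEN)
BRV: 18  (via HUB)
RIV: 19  (via BRV)
QRY: 23  (via BRV)
Shortest route: CEN–HUB–BRV–QRY = 23 min.

23 min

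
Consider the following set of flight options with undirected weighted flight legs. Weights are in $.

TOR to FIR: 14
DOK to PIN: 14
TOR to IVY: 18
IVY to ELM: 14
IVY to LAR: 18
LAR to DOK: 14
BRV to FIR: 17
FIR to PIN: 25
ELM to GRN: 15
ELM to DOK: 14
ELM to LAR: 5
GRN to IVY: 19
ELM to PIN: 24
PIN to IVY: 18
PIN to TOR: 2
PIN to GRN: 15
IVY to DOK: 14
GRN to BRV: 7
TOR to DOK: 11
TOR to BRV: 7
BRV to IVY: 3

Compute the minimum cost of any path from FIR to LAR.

Settle nodes by increasing distance from FIR:
FIR: 0
TOR: 14  (via FIR)
PIN: 16  (via TOR)
BRV: 17  (via FIR)
IVY: 20  (via BRV)
GRN: 24  (via BRV)
DOK: 25  (via TOR)
ELM: 34  (via IVY)
LAR: 38  (via IVY)
Shortest route: FIR–BRV–IVY–LAR = $38.

$38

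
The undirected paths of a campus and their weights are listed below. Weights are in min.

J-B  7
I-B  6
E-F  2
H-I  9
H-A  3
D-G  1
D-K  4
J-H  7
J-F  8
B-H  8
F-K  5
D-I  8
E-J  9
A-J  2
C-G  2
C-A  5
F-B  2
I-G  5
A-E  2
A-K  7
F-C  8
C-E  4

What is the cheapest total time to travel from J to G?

Compare a few routes:
J → A → E → C → G: 2+2+4+2 = 10
J → A → C → G: 2+5+2 = 9
The minimum is 9 min via J → A → C → G.

9 min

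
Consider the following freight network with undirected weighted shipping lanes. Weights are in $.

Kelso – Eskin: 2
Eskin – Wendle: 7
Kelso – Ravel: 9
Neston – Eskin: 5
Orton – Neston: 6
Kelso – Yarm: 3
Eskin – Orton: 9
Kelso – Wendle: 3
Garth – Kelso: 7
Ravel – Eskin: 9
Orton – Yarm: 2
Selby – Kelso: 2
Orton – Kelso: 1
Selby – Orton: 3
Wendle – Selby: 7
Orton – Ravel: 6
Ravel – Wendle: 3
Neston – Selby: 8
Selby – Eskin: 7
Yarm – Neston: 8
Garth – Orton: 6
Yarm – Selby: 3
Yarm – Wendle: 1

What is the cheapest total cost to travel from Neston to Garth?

$12

Candidate routes:
Neston → Orton → Kelso → Garth: 6+1+7 = 14
Neston → Eskin → Kelso → Garth: 5+2+7 = 14
Neston → Orton → Garth: 6+6 = 12
Neston → Eskin → Kelso → Orton → Garth: 5+2+1+6 = 14
The minimum is $12 via Neston → Orton → Garth.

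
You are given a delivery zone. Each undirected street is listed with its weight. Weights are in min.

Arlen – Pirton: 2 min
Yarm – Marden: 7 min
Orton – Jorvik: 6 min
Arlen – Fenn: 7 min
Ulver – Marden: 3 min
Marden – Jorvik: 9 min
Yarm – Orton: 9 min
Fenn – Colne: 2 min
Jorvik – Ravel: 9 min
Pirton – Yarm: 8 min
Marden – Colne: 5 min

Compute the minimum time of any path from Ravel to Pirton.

Settle nodes by increasing distance from Ravel:
Ravel: 0
Jorvik: 9  (via Ravel)
Orton: 15  (via Jorvik)
Marden: 18  (via Jorvik)
Ulver: 21  (via Marden)
Colne: 23  (via Marden)
Yarm: 24  (via Orton)
Fenn: 25  (via Colne)
Pirton: 32  (via Yarm)
Shortest route: Ravel → Jorvik → Orton → Yarm → Pirton = 32 min.

32 min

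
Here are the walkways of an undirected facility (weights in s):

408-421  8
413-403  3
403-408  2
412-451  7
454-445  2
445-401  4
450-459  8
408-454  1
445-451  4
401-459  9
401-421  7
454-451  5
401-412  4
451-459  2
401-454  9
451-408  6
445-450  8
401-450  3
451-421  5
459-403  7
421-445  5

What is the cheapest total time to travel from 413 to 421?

13 s

Compare a few routes:
413 - 403 - 408 - 451 - 421: 3+2+6+5 = 16
413 - 403 - 408 - 421: 3+2+8 = 13
413 - 403 - 408 - 454 - 451 - 421: 3+2+1+5+5 = 16
Cheapest is 413 - 403 - 408 - 421 at 13 s.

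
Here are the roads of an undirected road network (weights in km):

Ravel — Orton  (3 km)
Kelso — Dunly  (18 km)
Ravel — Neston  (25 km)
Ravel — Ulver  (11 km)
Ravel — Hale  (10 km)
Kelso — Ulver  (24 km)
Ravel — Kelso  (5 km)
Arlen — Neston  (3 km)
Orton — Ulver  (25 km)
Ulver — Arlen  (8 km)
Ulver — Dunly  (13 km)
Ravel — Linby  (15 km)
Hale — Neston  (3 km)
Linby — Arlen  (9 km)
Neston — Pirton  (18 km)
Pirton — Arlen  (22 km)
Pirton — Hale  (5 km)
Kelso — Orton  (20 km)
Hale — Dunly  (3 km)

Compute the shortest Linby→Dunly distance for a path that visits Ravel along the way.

Best Linby to Ravel: Linby → Ravel costing 15
Best Ravel to Dunly: Ravel → Hale → Dunly costing 13
Total via Ravel: 15 + 13 = 28 km.

28 km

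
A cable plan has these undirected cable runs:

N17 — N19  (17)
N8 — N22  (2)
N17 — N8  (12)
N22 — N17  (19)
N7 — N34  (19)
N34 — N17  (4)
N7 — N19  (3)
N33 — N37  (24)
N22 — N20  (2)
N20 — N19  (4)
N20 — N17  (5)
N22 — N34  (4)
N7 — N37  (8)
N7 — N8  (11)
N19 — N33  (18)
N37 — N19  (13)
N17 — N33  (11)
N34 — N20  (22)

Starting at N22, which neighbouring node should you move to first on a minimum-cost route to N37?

N20

Enumerating some paths:
N22–N8–N7–N37: 2+11+8 = 21
N22–N20–N19–N7–N37: 2+4+3+8 = 17
N22–N34–N17–N20–N19–N7–N37: 4+4+5+4+3+8 = 28
N22–N20–N19–N37: 2+4+13 = 19
The minimum is 17 via N22–N20–N19–N7–N37.
So from N22 the first move is to N20.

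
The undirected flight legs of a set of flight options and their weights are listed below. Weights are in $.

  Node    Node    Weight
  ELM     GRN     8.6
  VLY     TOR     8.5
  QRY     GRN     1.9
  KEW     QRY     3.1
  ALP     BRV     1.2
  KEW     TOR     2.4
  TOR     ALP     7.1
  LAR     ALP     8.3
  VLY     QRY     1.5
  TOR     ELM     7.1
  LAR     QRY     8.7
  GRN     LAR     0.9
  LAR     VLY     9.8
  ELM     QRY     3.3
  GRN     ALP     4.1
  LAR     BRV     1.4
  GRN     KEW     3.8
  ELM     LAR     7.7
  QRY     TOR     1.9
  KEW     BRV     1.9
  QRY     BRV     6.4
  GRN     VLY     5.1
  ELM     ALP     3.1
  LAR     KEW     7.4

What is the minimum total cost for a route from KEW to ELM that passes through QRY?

$6.4

Best KEW to QRY: KEW → QRY costing 3.1
Shortest QRY→ELM: QRY → ELM = 3.3
Total via QRY: 3.1 + 3.3 = $6.4.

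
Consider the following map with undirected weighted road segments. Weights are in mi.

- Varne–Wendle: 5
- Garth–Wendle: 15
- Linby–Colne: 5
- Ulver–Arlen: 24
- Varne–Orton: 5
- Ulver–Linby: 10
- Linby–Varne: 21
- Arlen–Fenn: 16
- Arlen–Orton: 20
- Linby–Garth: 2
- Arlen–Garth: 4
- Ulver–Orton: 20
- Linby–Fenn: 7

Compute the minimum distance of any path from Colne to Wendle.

22 mi

Compare a few routes:
Colne → Linby → Garth → Arlen → Orton → Varne → Wendle: 5+2+4+20+5+5 = 41
Colne → Linby → Garth → Wendle: 5+2+15 = 22
Colne → Linby → Varne → Wendle: 5+21+5 = 31
Cheapest is Colne → Linby → Garth → Wendle at 22 mi.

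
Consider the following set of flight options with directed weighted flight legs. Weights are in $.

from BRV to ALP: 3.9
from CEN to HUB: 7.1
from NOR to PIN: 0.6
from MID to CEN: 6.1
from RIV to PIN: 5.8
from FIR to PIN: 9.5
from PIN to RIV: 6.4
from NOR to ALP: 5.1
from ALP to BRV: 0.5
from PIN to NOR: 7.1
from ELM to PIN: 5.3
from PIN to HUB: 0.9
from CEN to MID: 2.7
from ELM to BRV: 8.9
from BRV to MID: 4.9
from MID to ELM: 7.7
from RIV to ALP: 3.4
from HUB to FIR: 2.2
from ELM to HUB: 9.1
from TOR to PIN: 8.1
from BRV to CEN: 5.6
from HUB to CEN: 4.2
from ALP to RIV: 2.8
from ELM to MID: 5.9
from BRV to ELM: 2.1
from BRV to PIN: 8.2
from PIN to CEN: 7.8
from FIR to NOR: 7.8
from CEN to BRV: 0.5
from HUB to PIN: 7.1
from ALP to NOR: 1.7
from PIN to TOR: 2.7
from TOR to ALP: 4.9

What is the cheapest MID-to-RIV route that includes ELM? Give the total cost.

Best MID to ELM: MID → ELM costing 7.7
Shortest ELM→RIV: ELM → PIN → RIV = 11.7
Total via ELM: 7.7 + 11.7 = $19.4.

$19.4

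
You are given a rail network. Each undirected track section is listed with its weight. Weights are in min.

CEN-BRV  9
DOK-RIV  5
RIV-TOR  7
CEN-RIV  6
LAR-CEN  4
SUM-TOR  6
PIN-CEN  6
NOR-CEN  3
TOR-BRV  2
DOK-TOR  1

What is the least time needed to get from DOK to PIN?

17 min

Shortest distances from DOK:
DOK: 0
TOR: 1  (via DOK)
BRV: 3  (via TOR)
RIV: 5  (via DOK)
SUM: 7  (via TOR)
CEN: 11  (via RIV)
NOR: 14  (via CEN)
LAR: 15  (via CEN)
PIN: 17  (via CEN)
Shortest route: DOK–RIV–CEN–PIN = 17 min.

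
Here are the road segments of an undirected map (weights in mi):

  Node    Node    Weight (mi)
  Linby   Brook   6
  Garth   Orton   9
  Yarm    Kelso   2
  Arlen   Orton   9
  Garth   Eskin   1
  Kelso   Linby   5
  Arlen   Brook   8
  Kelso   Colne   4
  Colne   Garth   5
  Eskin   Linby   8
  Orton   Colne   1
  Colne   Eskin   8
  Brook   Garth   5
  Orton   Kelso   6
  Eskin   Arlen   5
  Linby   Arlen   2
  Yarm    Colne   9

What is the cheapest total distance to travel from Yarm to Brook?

Candidate routes:
Yarm - Kelso - Linby - Arlen - Brook: 2+5+2+8 = 17
Yarm - Kelso - Colne - Garth - Brook: 2+4+5+5 = 16
Yarm - Kelso - Linby - Brook: 2+5+6 = 13
The minimum is 13 mi via Yarm - Kelso - Linby - Brook.

13 mi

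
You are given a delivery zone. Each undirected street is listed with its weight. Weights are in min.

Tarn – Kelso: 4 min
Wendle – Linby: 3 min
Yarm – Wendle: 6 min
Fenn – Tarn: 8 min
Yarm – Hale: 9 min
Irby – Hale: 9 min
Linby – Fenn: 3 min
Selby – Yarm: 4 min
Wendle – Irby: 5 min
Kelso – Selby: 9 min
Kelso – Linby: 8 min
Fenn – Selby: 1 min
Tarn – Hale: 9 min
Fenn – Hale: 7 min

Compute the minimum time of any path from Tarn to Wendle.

Shortest distances from Tarn:
Tarn: 0
Kelso: 4  (via Tarn)
Fenn: 8  (via Tarn)
Selby: 9  (via Fenn)
Hale: 9  (via Tarn)
Linby: 11  (via Fenn)
Yarm: 13  (via Selby)
Wendle: 14  (via Linby)
Shortest route: Tarn–Fenn–Linby–Wendle = 14 min.

14 min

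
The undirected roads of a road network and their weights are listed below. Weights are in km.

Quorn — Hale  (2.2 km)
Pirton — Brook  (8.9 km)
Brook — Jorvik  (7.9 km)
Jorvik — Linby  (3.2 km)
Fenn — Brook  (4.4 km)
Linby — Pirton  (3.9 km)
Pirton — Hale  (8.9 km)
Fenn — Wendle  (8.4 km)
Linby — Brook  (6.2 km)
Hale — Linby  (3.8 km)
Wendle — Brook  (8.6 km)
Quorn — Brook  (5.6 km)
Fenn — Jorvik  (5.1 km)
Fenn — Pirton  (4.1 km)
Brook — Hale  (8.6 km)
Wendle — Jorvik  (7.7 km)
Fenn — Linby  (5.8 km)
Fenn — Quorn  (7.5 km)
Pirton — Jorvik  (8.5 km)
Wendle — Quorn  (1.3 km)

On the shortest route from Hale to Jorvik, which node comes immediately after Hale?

Compare a few routes:
Hale–Quorn–Fenn–Jorvik: 2.2+7.5+5.1 = 14.8
Hale–Linby–Fenn–Jorvik: 3.8+5.8+5.1 = 14.7
Hale–Linby–Jorvik: 3.8+3.2 = 7
Hale–Quorn–Wendle–Jorvik: 2.2+1.3+7.7 = 11.2
Cheapest is Hale–Linby–Jorvik at 7 km.
So from Hale the first move is to Linby.

Linby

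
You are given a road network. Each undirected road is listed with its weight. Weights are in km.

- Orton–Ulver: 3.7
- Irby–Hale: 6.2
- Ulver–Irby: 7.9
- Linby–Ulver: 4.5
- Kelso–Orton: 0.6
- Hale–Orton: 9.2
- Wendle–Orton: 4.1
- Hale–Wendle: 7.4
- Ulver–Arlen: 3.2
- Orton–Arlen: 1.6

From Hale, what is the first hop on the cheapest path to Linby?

Candidate routes:
Hale → Orton → Ulver → Linby: 9.2+3.7+4.5 = 17.4
Hale → Orton → Arlen → Ulver → Linby: 9.2+1.6+3.2+4.5 = 18.5
Hale → Irby → Ulver → Linby: 6.2+7.9+4.5 = 18.6
Cheapest is Hale → Orton → Ulver → Linby at 17.4 km.
So from Hale the first move is to Orton.

Orton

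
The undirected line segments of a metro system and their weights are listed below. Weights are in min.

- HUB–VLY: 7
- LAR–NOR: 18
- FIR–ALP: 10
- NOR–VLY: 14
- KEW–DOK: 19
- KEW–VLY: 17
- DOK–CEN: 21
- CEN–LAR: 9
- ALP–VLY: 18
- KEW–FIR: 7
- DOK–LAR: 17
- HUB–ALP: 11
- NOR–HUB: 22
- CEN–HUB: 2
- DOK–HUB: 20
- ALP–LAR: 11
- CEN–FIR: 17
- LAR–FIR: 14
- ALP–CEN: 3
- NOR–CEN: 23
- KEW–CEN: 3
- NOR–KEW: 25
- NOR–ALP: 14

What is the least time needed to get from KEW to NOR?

20 min

Compare a few routes:
KEW - NOR: 25 = 25
KEW - CEN - ALP - NOR: 3+3+14 = 20
Cheapest is KEW - CEN - ALP - NOR at 20 min.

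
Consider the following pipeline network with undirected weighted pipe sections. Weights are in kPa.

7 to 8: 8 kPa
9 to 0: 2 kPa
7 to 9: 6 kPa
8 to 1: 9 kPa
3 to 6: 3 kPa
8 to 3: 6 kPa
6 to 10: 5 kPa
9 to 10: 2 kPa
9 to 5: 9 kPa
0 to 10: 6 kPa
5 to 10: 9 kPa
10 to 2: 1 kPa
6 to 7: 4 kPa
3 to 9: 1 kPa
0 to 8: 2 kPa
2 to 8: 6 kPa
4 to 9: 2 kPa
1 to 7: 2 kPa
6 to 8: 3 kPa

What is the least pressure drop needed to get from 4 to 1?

Enumerating some paths:
4 - 9 - 7 - 1: 2+6+2 = 10
4 - 9 - 3 - 6 - 7 - 1: 2+1+3+4+2 = 12
The minimum is 10 kPa via 4 - 9 - 7 - 1.

10 kPa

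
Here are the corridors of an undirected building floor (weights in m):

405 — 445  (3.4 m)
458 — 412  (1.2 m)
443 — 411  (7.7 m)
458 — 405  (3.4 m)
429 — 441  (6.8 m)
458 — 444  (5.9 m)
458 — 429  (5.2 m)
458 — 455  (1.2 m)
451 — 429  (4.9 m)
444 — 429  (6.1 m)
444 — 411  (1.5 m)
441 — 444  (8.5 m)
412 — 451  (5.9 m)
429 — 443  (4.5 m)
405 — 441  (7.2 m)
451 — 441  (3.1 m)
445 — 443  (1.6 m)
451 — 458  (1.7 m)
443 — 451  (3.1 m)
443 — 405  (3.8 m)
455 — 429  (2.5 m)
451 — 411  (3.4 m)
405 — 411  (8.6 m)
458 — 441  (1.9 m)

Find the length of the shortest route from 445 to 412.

Candidate routes:
445–405–458–412: 3.4+3.4+1.2 = 8
445–443–451–412: 1.6+3.1+5.9 = 10.6
445–443–405–458–412: 1.6+3.8+3.4+1.2 = 10
445–443–451–458–412: 1.6+3.1+1.7+1.2 = 7.6
Cheapest is 445–443–451–458–412 at 7.6 m.

7.6 m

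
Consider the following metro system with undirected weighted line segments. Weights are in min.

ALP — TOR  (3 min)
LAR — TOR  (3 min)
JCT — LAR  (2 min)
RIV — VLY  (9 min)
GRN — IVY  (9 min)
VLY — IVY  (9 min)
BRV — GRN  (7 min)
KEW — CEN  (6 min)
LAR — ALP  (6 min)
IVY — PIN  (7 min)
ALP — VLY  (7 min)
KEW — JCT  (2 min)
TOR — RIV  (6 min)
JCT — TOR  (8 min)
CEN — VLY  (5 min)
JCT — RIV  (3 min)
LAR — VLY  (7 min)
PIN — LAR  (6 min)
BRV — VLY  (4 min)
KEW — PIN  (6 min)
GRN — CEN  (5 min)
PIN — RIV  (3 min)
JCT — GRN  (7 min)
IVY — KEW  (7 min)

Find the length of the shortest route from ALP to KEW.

Running Dijkstra from ALP:
ALP: 0
TOR: 3  (via ALP)
LAR: 6  (via ALP)
VLY: 7  (via ALP)
JCT: 8  (via LAR)
RIV: 9  (via TOR)
KEW: 10  (via JCT)
Shortest route: ALP → LAR → JCT → KEW = 10 min.

10 min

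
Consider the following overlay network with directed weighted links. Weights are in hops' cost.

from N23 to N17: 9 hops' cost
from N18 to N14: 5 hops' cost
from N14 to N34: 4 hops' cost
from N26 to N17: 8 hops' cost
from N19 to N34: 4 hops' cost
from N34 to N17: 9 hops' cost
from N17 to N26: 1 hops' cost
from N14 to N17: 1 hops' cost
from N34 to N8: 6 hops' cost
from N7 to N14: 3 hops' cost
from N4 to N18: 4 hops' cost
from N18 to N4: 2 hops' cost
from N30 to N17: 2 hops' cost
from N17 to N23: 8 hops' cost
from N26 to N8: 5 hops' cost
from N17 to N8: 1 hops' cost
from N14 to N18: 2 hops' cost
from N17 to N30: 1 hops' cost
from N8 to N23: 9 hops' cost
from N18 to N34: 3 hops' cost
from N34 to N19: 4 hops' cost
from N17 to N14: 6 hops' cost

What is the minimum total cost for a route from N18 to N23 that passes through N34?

18 hops' cost

Best N18 to N34: N18 → N34 costing 3
Best N34 to N23: N34 → N8 → N23 costing 15
Total via N34: 3 + 15 = 18 hops' cost.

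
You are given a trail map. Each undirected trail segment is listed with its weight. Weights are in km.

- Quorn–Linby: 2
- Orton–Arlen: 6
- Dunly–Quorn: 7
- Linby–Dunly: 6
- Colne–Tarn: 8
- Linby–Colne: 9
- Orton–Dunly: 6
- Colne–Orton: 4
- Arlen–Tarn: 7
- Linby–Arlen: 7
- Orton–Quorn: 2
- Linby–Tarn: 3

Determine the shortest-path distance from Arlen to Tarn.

7 km

Shortest distances from Arlen:
Arlen: 0
Orton: 6  (via Arlen)
Tarn: 7  (via Arlen)
Shortest route: Arlen → Tarn = 7 km.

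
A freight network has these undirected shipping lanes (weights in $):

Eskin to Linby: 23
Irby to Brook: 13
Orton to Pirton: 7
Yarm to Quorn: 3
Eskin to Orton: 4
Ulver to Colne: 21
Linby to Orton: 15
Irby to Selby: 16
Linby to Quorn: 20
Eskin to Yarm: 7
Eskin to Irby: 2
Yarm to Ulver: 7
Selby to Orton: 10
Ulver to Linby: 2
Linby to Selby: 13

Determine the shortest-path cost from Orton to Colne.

$38

Enumerating some paths:
Orton → Eskin → Yarm → Ulver → Colne: 4+7+7+21 = 39
Orton → Linby → Ulver → Colne: 15+2+21 = 38
Orton → Selby → Linby → Ulver → Colne: 10+13+2+21 = 46
The minimum is $38 via Orton → Linby → Ulver → Colne.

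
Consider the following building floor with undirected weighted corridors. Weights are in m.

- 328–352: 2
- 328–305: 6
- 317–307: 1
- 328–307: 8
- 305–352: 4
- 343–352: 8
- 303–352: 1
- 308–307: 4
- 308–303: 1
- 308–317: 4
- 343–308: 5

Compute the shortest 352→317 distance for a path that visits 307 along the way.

Best 352 to 307: 352 → 303 → 308 → 307 costing 6
Best 307 to 317: 307 → 317 costing 1
Total via 307: 6 + 1 = 7 m.

7 m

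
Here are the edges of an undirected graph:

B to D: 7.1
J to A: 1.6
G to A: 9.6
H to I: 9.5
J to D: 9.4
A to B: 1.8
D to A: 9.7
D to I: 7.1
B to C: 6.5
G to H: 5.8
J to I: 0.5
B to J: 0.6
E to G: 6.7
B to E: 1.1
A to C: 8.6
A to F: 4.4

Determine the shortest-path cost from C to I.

7.6

Enumerating some paths:
C–A–J–I: 8.6+1.6+0.5 = 10.7
C–B–A–J–I: 6.5+1.8+1.6+0.5 = 10.4
C–B–J–I: 6.5+0.6+0.5 = 7.6
The minimum is 7.6 via C–B–J–I.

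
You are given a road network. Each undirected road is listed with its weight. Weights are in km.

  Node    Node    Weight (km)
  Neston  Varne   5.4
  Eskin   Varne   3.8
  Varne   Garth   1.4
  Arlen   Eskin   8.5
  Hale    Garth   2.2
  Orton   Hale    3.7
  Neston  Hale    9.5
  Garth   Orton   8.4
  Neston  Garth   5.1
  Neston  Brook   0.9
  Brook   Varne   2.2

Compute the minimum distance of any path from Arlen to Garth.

13.7 km

Settle nodes by increasing distance from Arlen:
Arlen: 0
Eskin: 8.5  (via Arlen)
Varne: 12.3  (via Eskin)
Garth: 13.7  (via Varne)
Shortest route: Arlen–Eskin–Varne–Garth = 13.7 km.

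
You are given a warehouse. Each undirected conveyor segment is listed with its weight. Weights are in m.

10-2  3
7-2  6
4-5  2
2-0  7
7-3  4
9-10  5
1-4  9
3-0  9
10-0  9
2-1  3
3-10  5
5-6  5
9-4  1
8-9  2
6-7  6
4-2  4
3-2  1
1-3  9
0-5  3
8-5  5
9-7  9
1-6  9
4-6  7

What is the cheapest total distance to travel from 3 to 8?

Settle nodes by increasing distance from 3:
3: 0
2: 1  (via 3)
1: 4  (via 2)
7: 4  (via 3)
10: 4  (via 2)
4: 5  (via 2)
9: 6  (via 4)
5: 7  (via 4)
0: 8  (via 2)
8: 8  (via 9)
Shortest route: 3–2–4–9–8 = 8 m.

8 m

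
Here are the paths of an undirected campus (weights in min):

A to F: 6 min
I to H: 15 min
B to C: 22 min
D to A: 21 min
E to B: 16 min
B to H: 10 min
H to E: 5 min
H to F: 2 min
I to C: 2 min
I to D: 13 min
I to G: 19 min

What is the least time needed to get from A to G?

42 min

Shortest distances from A:
A: 0
F: 6  (via A)
H: 8  (via F)
E: 13  (via H)
B: 18  (via H)
D: 21  (via A)
I: 23  (via H)
C: 25  (via I)
G: 42  (via I)
Shortest route: A → F → H → I → G = 42 min.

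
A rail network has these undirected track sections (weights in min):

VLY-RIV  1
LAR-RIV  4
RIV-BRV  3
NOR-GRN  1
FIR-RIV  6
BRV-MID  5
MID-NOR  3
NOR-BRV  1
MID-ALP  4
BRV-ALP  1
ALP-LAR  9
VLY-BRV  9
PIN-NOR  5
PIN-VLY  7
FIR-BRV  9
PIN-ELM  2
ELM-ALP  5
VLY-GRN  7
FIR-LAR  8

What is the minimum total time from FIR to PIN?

Compare a few routes:
FIR - RIV - BRV - ALP - ELM - PIN: 6+3+1+5+2 = 17
FIR - RIV - VLY - PIN: 6+1+7 = 14
FIR - BRV - NOR - PIN: 9+1+5 = 15
FIR - RIV - BRV - NOR - PIN: 6+3+1+5 = 15
The minimum is 14 min via FIR - RIV - VLY - PIN.

14 min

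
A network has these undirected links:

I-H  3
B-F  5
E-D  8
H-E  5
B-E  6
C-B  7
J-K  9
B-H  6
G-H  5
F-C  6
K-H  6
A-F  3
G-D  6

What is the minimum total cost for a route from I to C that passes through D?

35

Shortest I→D: I → H → G → D = 14
Best D to C: D → E → B → C costing 21
Total via D: 14 + 21 = 35.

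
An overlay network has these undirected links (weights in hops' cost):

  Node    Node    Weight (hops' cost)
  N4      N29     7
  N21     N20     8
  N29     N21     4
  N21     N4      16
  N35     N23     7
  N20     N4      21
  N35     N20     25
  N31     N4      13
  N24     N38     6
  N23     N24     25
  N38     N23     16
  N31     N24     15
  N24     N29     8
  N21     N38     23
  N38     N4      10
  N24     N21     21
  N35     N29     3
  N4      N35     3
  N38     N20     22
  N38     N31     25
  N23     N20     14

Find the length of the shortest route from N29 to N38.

Settle nodes by increasing distance from N29:
N29: 0
N35: 3  (via N29)
N21: 4  (via N29)
N4: 6  (via N35)
N24: 8  (via N29)
N23: 10  (via N35)
N20: 12  (via N21)
N38: 14  (via N24)
Shortest route: N29–N24–N38 = 14 hops' cost.

14 hops' cost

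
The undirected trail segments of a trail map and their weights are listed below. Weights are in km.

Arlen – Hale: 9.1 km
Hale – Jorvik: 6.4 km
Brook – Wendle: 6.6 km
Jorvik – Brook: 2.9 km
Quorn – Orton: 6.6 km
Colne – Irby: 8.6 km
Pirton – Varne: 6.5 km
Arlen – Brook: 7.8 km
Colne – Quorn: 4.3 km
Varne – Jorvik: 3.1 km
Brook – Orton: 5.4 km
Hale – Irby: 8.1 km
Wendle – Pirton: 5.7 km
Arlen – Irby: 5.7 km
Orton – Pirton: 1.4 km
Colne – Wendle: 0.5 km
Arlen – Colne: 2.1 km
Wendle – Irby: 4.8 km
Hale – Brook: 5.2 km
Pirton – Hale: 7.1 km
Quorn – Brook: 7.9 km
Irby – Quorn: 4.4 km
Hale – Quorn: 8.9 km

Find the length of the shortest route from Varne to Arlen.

Candidate routes:
Varne - Pirton - Wendle - Colne - Arlen: 6.5+5.7+0.5+2.1 = 14.8
Varne - Jorvik - Brook - Wendle - Colne - Arlen: 3.1+2.9+6.6+0.5+2.1 = 15.2
Varne - Jorvik - Brook - Arlen: 3.1+2.9+7.8 = 13.8
Varne - Jorvik - Hale - Arlen: 3.1+6.4+9.1 = 18.6
Cheapest is Varne - Jorvik - Brook - Arlen at 13.8 km.

13.8 km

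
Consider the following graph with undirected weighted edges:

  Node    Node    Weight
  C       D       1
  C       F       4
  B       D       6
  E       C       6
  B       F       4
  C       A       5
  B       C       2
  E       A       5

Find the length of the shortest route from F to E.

Settle nodes by increasing distance from F:
F: 0
B: 4  (via F)
C: 4  (via F)
D: 5  (via C)
A: 9  (via C)
E: 10  (via C)
Shortest route: F → C → E = 10.

10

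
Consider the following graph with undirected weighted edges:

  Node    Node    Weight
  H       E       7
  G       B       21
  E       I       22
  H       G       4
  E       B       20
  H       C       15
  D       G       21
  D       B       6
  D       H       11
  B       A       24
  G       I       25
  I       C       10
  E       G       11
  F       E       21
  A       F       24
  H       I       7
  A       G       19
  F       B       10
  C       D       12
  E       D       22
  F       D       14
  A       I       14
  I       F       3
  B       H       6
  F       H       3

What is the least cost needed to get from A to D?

Compare a few routes:
A → B → D: 24+6 = 30
A → I → F → H → D: 14+3+3+11 = 31
The minimum is 30 via A → B → D.

30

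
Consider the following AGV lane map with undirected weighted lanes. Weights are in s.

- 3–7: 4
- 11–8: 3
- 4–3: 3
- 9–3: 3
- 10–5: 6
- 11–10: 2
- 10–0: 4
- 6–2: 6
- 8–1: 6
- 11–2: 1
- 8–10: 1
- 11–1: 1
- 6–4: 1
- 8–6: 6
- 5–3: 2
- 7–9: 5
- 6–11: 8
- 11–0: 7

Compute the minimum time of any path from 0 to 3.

12 s

Running Dijkstra from 0:
0: 0
10: 4  (via 0)
8: 5  (via 10)
11: 6  (via 10)
1: 7  (via 11)
2: 7  (via 11)
5: 10  (via 10)
6: 11  (via 8)
3: 12  (via 5)
Shortest route: 0–10–5–3 = 12 s.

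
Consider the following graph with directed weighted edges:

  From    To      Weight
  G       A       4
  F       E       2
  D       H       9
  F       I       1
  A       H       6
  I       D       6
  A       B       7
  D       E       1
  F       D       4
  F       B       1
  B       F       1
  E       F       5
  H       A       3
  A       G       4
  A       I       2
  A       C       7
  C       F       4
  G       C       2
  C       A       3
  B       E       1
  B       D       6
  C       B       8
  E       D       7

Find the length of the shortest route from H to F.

11

Compare a few routes:
H–A–B–E–F: 3+7+1+5 = 16
H–A–B–F: 3+7+1 = 11
H–A–G–C–F: 3+4+2+4 = 13
H–A–C–F: 3+7+4 = 14
Cheapest is H–A–B–F at 11.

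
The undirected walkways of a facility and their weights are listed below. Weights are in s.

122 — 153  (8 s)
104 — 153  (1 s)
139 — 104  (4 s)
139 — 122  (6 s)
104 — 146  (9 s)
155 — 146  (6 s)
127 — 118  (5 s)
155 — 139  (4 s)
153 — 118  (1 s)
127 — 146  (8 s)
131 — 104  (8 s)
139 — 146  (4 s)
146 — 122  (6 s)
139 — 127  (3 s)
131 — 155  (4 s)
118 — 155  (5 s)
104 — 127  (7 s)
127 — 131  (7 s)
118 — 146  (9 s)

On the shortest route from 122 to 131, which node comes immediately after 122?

Candidate routes:
122 → 139 → 155 → 131: 6+4+4 = 14
122 → 146 → 155 → 131: 6+6+4 = 16
122 → 153 → 104 → 131: 8+1+8 = 17
122 → 139 → 127 → 131: 6+3+7 = 16
Cheapest is 122 → 139 → 155 → 131 at 14 s.
So from 122 the first move is to 139.

139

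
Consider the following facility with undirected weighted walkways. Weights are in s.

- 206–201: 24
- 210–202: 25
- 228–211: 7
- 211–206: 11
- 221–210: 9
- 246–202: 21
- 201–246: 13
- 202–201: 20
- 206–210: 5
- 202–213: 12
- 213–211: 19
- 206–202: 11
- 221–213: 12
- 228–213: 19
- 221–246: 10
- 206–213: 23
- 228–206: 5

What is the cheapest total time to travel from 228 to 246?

29 s

Shortest distances from 228:
228: 0
206: 5  (via 228)
211: 7  (via 228)
210: 10  (via 206)
202: 16  (via 206)
213: 19  (via 228)
221: 19  (via 210)
201: 29  (via 206)
246: 29  (via 221)
Shortest route: 228–206–210–221–246 = 29 s.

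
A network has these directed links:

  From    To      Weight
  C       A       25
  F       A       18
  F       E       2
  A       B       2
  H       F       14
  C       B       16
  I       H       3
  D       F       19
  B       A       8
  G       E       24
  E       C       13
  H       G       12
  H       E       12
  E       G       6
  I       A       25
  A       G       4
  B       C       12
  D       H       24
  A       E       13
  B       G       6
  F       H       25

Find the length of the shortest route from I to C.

Settle nodes by increasing distance from I:
I: 0
H: 3  (via I)
E: 15  (via H)
G: 15  (via H)
F: 17  (via H)
A: 25  (via I)
B: 27  (via A)
C: 28  (via E)
Shortest route: I → H → E → C = 28.

28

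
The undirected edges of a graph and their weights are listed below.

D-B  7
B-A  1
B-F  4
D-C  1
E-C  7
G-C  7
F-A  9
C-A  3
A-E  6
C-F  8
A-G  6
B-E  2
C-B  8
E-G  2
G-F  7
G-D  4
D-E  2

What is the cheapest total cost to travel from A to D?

Shortest distances from A:
A: 0
B: 1  (via A)
C: 3  (via A)
E: 3  (via B)
D: 4  (via C)
Shortest route: A → C → D = 4.

4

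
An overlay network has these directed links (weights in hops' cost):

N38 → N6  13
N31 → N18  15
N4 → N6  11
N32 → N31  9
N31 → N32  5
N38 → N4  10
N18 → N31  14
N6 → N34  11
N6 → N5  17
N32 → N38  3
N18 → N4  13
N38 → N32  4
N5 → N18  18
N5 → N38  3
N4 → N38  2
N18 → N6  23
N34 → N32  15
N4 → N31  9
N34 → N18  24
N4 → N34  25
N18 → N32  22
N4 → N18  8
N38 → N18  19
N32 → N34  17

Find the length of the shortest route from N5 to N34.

Settle nodes by increasing distance from N5:
N5: 0
N38: 3  (via N5)
N32: 7  (via N38)
N4: 13  (via N38)
N31: 16  (via N32)
N6: 16  (via N38)
N18: 18  (via N5)
N34: 24  (via N32)
Shortest route: N5–N38–N32–N34 = 24 hops' cost.

24 hops' cost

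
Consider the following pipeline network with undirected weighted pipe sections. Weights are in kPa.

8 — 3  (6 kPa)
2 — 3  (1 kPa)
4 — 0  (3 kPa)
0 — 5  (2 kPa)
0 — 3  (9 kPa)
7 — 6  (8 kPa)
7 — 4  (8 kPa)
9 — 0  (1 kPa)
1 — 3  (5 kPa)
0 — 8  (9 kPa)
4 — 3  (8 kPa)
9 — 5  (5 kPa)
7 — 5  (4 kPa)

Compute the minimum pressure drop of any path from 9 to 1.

Shortest distances from 9:
9: 0
0: 1  (via 9)
5: 3  (via 0)
4: 4  (via 0)
7: 7  (via 5)
3: 10  (via 0)
8: 10  (via 0)
2: 11  (via 3)
1: 15  (via 3)
Shortest route: 9–0–3–1 = 15 kPa.

15 kPa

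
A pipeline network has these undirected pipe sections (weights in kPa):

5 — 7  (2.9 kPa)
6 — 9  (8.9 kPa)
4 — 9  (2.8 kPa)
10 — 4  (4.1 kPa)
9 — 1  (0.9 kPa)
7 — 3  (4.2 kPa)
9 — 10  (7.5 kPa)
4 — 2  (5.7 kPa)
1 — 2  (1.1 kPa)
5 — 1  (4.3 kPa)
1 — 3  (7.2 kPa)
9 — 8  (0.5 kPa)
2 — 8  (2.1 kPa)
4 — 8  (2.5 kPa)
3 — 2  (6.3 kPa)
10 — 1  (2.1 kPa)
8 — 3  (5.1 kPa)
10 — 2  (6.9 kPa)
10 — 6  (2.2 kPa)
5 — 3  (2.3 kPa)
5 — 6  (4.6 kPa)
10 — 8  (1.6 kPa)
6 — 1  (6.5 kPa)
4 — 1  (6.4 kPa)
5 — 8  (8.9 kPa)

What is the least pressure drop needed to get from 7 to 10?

9.3 kPa

Compare a few routes:
7–5–6–10: 2.9+4.6+2.2 = 9.7
7–5–1–10: 2.9+4.3+2.1 = 9.3
The minimum is 9.3 kPa via 7–5–1–10.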